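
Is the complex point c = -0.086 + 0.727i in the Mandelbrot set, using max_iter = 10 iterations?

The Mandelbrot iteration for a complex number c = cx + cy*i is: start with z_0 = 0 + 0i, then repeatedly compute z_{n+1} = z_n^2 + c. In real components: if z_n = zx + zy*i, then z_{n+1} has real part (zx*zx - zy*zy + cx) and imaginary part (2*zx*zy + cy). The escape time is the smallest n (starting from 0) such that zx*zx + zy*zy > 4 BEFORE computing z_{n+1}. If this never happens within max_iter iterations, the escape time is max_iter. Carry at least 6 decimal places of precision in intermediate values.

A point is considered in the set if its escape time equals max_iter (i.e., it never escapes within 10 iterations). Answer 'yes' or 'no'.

Answer: yes

Derivation:
z_0 = 0 + 0i, c = -0.0860 + 0.7270i
Iter 1: z = -0.0860 + 0.7270i, |z|^2 = 0.5359
Iter 2: z = -0.6071 + 0.6020i, |z|^2 = 0.7310
Iter 3: z = -0.0797 + -0.0039i, |z|^2 = 0.0064
Iter 4: z = -0.0797 + 0.7276i, |z|^2 = 0.5358
Iter 5: z = -0.6091 + 0.6111i, |z|^2 = 0.7444
Iter 6: z = -0.0884 + -0.0174i, |z|^2 = 0.0081
Iter 7: z = -0.0785 + 0.7301i, |z|^2 = 0.5392
Iter 8: z = -0.6129 + 0.6124i, |z|^2 = 0.7506
Iter 9: z = -0.0854 + -0.0236i, |z|^2 = 0.0079
Did not escape in 10 iterations → in set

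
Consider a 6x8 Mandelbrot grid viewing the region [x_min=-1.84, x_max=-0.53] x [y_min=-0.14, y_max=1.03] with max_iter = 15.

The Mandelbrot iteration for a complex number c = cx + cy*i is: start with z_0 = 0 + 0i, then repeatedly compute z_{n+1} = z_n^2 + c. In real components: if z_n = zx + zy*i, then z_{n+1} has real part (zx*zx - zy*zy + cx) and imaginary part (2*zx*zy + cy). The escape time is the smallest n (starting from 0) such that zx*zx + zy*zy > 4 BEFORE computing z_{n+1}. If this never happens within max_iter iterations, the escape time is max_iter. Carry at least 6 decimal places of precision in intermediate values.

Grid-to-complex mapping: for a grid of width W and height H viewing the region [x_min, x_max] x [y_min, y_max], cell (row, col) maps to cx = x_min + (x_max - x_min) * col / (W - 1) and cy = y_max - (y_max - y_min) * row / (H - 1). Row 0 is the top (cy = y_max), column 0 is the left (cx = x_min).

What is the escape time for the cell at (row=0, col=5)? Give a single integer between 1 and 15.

Answer: 4

Derivation:
z_0 = 0 + 0i, c = -0.5300 + 1.0300i
Iter 1: z = -0.5300 + 1.0300i, |z|^2 = 1.3418
Iter 2: z = -1.3100 + -0.0618i, |z|^2 = 1.7199
Iter 3: z = 1.1823 + 1.1919i, |z|^2 = 2.8185
Iter 4: z = -0.5529 + 3.8484i, |z|^2 = 15.1155
Escaped at iteration 4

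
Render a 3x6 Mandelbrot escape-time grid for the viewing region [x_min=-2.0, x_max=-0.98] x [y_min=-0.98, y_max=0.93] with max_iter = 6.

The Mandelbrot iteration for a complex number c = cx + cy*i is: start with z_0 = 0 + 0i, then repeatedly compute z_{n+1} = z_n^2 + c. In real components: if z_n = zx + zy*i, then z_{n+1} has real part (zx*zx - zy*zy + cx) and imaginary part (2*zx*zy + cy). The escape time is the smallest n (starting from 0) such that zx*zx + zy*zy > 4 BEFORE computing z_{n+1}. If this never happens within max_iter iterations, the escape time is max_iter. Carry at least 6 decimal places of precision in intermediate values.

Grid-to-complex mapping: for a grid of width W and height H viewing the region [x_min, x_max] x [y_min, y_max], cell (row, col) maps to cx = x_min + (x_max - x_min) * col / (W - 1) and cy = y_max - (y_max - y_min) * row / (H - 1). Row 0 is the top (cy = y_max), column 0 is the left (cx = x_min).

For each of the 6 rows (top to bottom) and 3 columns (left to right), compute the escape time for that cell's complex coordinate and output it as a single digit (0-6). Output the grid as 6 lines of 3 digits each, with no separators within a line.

Answer: 133
135
156
156
135
133

Derivation:
(row=0, col=0): c = -2.0000 + 0.9300i → escape time 1
(row=0, col=1): c = -1.4900 + 0.9300i → escape time 3
(row=0, col=2): c = -0.9800 + 0.9300i → escape time 3
(row=1, col=0): c = -2.0000 + 0.5480i → escape time 1
(row=1, col=1): c = -1.4900 + 0.5480i → escape time 3
(row=1, col=2): c = -0.9800 + 0.5480i → escape time 5
(row=2, col=0): c = -2.0000 + 0.1660i → escape time 1
(row=2, col=1): c = -1.4900 + 0.1660i → escape time 5
(row=2, col=2): c = -0.9800 + 0.1660i → escape time 6
(row=3, col=0): c = -2.0000 + -0.2160i → escape time 1
(row=3, col=1): c = -1.4900 + -0.2160i → escape time 5
(row=3, col=2): c = -0.9800 + -0.2160i → escape time 6
(row=4, col=0): c = -2.0000 + -0.5980i → escape time 1
(row=4, col=1): c = -1.4900 + -0.5980i → escape time 3
(row=4, col=2): c = -0.9800 + -0.5980i → escape time 5
(row=5, col=0): c = -2.0000 + -0.9800i → escape time 1
(row=5, col=1): c = -1.4900 + -0.9800i → escape time 3
(row=5, col=2): c = -0.9800 + -0.9800i → escape time 3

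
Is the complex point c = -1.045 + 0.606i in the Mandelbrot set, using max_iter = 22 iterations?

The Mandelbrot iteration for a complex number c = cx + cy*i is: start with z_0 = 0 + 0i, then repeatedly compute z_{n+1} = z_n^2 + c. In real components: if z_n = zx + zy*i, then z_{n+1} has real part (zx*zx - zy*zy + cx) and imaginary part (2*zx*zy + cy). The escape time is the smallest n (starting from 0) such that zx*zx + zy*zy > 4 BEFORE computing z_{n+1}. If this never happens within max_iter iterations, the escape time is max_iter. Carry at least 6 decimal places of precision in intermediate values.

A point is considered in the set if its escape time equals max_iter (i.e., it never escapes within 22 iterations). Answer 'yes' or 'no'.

Answer: no

Derivation:
z_0 = 0 + 0i, c = -1.0450 + 0.6060i
Iter 1: z = -1.0450 + 0.6060i, |z|^2 = 1.4593
Iter 2: z = -0.3202 + -0.6605i, |z|^2 = 0.5388
Iter 3: z = -1.3788 + 1.0290i, |z|^2 = 2.9599
Iter 4: z = -0.2029 + -2.2316i, |z|^2 = 5.0212
Escaped at iteration 4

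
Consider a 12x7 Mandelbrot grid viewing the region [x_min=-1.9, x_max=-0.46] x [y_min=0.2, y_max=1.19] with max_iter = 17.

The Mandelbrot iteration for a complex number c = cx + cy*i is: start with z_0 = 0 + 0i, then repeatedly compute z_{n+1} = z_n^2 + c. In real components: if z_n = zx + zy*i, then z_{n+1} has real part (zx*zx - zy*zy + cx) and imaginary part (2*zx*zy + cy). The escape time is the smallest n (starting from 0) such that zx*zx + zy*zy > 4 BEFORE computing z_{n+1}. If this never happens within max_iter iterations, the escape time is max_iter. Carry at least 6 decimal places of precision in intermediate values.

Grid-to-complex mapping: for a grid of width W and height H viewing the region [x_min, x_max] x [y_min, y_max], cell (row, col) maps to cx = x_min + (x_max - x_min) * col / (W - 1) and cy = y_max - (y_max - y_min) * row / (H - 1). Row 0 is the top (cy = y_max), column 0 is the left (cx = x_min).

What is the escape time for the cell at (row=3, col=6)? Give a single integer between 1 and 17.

Answer: 3

Derivation:
z_0 = 0 + 0i, c = -1.1145 + 0.6950i
Iter 1: z = -1.1145 + 0.6950i, |z|^2 = 1.7252
Iter 2: z = -0.3554 + -0.8542i, |z|^2 = 0.8560
Iter 3: z = -1.7180 + 1.3021i, |z|^2 = 4.6469
Escaped at iteration 3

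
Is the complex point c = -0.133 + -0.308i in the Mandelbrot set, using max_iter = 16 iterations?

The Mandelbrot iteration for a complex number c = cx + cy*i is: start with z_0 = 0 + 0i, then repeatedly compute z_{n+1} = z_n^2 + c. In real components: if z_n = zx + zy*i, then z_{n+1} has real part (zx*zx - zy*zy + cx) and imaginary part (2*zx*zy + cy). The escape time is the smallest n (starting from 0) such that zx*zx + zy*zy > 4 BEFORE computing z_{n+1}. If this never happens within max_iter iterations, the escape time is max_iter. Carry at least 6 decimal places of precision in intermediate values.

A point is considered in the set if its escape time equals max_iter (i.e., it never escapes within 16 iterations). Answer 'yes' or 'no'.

z_0 = 0 + 0i, c = -0.1330 + -0.3080i
Iter 1: z = -0.1330 + -0.3080i, |z|^2 = 0.1126
Iter 2: z = -0.2102 + -0.2261i, |z|^2 = 0.0953
Iter 3: z = -0.1399 + -0.2130i, |z|^2 = 0.0649
Iter 4: z = -0.1588 + -0.2484i, |z|^2 = 0.0869
Iter 5: z = -0.1695 + -0.2291i, |z|^2 = 0.0812
Iter 6: z = -0.1568 + -0.2303i, |z|^2 = 0.0776
Iter 7: z = -0.1615 + -0.2358i, |z|^2 = 0.0817
Iter 8: z = -0.1625 + -0.2319i, |z|^2 = 0.0802
Iter 9: z = -0.1603 + -0.2326i, |z|^2 = 0.0798
Iter 10: z = -0.1614 + -0.2334i, |z|^2 = 0.0805
Iter 11: z = -0.1614 + -0.2327i, |z|^2 = 0.0802
Iter 12: z = -0.1611 + -0.2329i, |z|^2 = 0.0802
Iter 13: z = -0.1613 + -0.2330i, |z|^2 = 0.0803
Iter 14: z = -0.1613 + -0.2328i, |z|^2 = 0.0802
Iter 15: z = -0.1612 + -0.2329i, |z|^2 = 0.0802
Did not escape in 16 iterations → in set

Answer: yes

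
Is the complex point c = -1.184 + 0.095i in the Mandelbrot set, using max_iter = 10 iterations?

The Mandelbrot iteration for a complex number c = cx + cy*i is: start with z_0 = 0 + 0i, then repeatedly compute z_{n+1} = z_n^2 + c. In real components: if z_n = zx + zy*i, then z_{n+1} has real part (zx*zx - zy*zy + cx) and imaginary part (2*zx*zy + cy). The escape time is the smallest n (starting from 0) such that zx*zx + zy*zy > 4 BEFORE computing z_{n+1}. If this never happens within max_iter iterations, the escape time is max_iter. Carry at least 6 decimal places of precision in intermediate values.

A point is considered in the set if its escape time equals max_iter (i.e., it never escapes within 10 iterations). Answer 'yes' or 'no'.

z_0 = 0 + 0i, c = -1.1840 + 0.0950i
Iter 1: z = -1.1840 + 0.0950i, |z|^2 = 1.4109
Iter 2: z = 0.2088 + -0.1300i, |z|^2 = 0.0605
Iter 3: z = -1.1573 + 0.0407i, |z|^2 = 1.3410
Iter 4: z = 0.1536 + 0.0007i, |z|^2 = 0.0236
Iter 5: z = -1.1604 + 0.0952i, |z|^2 = 1.3556
Iter 6: z = 0.1535 + -0.1260i, |z|^2 = 0.0394
Iter 7: z = -1.1763 + 0.0563i, |z|^2 = 1.3869
Iter 8: z = 0.1966 + -0.0375i, |z|^2 = 0.0401
Iter 9: z = -1.1468 + 0.0802i, |z|^2 = 1.3215
Did not escape in 10 iterations → in set

Answer: yes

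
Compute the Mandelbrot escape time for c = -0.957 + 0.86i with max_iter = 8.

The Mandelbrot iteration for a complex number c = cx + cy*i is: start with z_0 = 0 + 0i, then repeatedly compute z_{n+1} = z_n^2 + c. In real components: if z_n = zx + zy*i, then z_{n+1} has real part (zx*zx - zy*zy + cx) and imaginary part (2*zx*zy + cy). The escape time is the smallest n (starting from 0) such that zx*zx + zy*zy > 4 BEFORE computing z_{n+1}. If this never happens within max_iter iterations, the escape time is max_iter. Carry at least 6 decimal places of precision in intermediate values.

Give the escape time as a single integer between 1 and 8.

Answer: 3

Derivation:
z_0 = 0 + 0i, c = -0.9570 + 0.8600i
Iter 1: z = -0.9570 + 0.8600i, |z|^2 = 1.6554
Iter 2: z = -0.7808 + -0.7860i, |z|^2 = 1.2274
Iter 3: z = -0.9653 + 2.0874i, |z|^2 = 5.2890
Escaped at iteration 3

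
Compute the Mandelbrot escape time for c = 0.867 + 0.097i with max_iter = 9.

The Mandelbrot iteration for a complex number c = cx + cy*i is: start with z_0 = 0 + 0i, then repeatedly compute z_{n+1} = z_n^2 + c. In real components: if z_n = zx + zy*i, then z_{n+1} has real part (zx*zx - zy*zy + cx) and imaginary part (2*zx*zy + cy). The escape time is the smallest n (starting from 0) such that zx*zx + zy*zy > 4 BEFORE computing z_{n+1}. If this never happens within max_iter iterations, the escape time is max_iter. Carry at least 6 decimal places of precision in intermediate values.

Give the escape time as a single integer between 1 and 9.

z_0 = 0 + 0i, c = 0.8670 + 0.0970i
Iter 1: z = 0.8670 + 0.0970i, |z|^2 = 0.7611
Iter 2: z = 1.6093 + 0.2652i, |z|^2 = 2.6601
Iter 3: z = 3.3865 + 0.9506i, |z|^2 = 12.3716
Escaped at iteration 3

Answer: 3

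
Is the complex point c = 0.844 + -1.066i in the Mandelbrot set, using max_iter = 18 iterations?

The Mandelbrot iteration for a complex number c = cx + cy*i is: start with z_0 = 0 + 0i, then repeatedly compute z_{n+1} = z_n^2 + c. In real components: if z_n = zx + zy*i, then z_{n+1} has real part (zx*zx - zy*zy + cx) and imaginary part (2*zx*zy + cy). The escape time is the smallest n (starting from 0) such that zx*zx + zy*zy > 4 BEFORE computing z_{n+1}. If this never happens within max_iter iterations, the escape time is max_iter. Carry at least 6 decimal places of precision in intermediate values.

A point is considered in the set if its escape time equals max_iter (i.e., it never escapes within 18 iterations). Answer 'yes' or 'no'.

z_0 = 0 + 0i, c = 0.8440 + -1.0660i
Iter 1: z = 0.8440 + -1.0660i, |z|^2 = 1.8487
Iter 2: z = 0.4200 + -2.8654i, |z|^2 = 8.3869
Escaped at iteration 2

Answer: no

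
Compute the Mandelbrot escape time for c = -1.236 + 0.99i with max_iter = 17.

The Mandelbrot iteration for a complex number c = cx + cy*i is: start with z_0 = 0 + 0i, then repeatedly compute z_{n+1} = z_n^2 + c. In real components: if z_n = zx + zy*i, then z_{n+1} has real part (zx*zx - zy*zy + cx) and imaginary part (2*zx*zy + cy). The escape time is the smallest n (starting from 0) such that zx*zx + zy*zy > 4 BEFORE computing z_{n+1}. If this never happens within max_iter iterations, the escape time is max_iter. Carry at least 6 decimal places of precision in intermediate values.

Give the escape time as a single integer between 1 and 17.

z_0 = 0 + 0i, c = -1.2360 + 0.9900i
Iter 1: z = -1.2360 + 0.9900i, |z|^2 = 2.5078
Iter 2: z = -0.6884 + -1.4573i, |z|^2 = 2.5976
Iter 3: z = -2.8858 + 2.9964i, |z|^2 = 17.3060
Escaped at iteration 3

Answer: 3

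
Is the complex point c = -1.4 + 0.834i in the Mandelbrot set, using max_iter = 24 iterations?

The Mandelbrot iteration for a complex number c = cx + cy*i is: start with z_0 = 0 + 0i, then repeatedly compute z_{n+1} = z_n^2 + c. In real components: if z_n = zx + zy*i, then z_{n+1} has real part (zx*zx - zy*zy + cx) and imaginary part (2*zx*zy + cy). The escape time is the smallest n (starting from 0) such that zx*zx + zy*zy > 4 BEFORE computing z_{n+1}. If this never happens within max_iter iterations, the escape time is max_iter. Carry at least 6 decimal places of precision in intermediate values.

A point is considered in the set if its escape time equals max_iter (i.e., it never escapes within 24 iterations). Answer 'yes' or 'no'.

Answer: no

Derivation:
z_0 = 0 + 0i, c = -1.4000 + 0.8340i
Iter 1: z = -1.4000 + 0.8340i, |z|^2 = 2.6556
Iter 2: z = -0.1356 + -1.5012i, |z|^2 = 2.2720
Iter 3: z = -3.6352 + 1.2410i, |z|^2 = 14.7549
Escaped at iteration 3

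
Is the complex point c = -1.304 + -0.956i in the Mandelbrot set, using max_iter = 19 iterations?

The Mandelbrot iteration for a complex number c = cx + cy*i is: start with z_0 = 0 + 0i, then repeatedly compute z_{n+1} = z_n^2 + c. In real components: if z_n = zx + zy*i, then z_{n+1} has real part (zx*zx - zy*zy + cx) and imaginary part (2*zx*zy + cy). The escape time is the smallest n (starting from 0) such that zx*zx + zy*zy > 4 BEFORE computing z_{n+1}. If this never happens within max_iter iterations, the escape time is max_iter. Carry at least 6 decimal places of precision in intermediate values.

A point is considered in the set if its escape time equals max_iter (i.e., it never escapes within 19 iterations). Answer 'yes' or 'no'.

z_0 = 0 + 0i, c = -1.3040 + -0.9560i
Iter 1: z = -1.3040 + -0.9560i, |z|^2 = 2.6144
Iter 2: z = -0.5175 + 1.5372i, |z|^2 = 2.6310
Iter 3: z = -3.3993 + -2.5471i, |z|^2 = 18.0431
Escaped at iteration 3

Answer: no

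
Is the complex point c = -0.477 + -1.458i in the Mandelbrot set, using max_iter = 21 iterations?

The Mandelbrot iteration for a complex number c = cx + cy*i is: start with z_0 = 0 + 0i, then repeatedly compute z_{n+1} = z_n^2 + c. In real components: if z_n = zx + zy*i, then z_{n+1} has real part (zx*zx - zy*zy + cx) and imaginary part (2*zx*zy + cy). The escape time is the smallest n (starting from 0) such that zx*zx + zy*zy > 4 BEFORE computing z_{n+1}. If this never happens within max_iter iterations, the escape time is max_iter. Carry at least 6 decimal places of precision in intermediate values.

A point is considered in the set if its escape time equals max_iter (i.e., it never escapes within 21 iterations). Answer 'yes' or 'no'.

z_0 = 0 + 0i, c = -0.4770 + -1.4580i
Iter 1: z = -0.4770 + -1.4580i, |z|^2 = 2.3533
Iter 2: z = -2.3752 + -0.0671i, |z|^2 = 5.6462
Escaped at iteration 2

Answer: no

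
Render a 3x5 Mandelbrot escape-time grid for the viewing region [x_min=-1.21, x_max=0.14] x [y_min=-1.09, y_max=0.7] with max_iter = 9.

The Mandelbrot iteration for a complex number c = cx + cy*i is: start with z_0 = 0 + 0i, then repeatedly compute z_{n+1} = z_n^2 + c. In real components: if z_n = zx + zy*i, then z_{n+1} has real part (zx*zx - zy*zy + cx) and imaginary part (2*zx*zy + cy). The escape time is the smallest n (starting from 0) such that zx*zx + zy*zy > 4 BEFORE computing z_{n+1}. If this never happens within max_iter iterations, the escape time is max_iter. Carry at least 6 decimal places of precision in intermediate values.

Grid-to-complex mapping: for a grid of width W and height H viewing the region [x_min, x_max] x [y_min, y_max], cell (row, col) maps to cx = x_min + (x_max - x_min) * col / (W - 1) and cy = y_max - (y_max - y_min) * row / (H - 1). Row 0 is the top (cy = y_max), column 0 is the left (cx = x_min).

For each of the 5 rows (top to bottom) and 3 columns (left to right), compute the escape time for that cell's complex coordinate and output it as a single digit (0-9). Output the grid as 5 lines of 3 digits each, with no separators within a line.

Answer: 398
999
999
399
334

Derivation:
(row=0, col=0): c = -1.2100 + 0.7000i → escape time 3
(row=0, col=1): c = -0.5350 + 0.7000i → escape time 9
(row=0, col=2): c = 0.1400 + 0.7000i → escape time 8
(row=1, col=0): c = -1.2100 + 0.2525i → escape time 9
(row=1, col=1): c = -0.5350 + 0.2525i → escape time 9
(row=1, col=2): c = 0.1400 + 0.2525i → escape time 9
(row=2, col=0): c = -1.2100 + -0.1950i → escape time 9
(row=2, col=1): c = -0.5350 + -0.1950i → escape time 9
(row=2, col=2): c = 0.1400 + -0.1950i → escape time 9
(row=3, col=0): c = -1.2100 + -0.6425i → escape time 3
(row=3, col=1): c = -0.5350 + -0.6425i → escape time 9
(row=3, col=2): c = 0.1400 + -0.6425i → escape time 9
(row=4, col=0): c = -1.2100 + -1.0900i → escape time 3
(row=4, col=1): c = -0.5350 + -1.0900i → escape time 3
(row=4, col=2): c = 0.1400 + -1.0900i → escape time 4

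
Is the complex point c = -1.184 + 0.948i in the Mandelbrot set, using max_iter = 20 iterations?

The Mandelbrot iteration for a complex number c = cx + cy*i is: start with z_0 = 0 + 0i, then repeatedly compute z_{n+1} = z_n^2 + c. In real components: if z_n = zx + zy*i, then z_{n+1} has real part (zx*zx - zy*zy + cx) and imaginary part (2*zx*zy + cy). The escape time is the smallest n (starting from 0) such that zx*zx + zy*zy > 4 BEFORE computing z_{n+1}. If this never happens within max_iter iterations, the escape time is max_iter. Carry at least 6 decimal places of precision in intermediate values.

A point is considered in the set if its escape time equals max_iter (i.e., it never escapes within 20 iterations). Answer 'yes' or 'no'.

Answer: no

Derivation:
z_0 = 0 + 0i, c = -1.1840 + 0.9480i
Iter 1: z = -1.1840 + 0.9480i, |z|^2 = 2.3006
Iter 2: z = -0.6808 + -1.2969i, |z|^2 = 2.1454
Iter 3: z = -2.4023 + 2.7139i, |z|^2 = 13.1365
Escaped at iteration 3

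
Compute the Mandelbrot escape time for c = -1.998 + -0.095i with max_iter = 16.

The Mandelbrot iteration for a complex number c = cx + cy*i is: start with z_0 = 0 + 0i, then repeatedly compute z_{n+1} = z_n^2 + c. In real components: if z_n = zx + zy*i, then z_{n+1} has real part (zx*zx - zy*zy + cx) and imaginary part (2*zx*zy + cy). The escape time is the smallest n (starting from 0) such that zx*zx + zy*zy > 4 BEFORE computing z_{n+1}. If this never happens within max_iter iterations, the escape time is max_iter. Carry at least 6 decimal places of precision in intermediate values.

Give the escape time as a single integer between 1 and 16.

Answer: 1

Derivation:
z_0 = 0 + 0i, c = -1.9980 + -0.0950i
Iter 1: z = -1.9980 + -0.0950i, |z|^2 = 4.0010
Escaped at iteration 1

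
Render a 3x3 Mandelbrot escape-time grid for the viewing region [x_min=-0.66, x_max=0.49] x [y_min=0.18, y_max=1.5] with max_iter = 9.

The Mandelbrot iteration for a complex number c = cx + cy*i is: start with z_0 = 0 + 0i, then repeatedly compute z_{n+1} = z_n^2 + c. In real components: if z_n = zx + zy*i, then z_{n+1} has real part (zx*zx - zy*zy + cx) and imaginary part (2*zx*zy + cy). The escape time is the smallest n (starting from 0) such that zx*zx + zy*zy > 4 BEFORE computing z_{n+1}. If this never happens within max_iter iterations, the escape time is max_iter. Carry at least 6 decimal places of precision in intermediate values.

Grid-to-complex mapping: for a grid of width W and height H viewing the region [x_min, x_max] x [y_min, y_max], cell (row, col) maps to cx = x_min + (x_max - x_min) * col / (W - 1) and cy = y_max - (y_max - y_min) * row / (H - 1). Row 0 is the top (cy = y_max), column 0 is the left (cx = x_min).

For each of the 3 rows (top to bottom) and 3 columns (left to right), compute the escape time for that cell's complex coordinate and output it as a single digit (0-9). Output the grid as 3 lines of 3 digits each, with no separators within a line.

Answer: 222
493
995

Derivation:
(row=0, col=0): c = -0.6600 + 1.5000i → escape time 2
(row=0, col=1): c = -0.0850 + 1.5000i → escape time 2
(row=0, col=2): c = 0.4900 + 1.5000i → escape time 2
(row=1, col=0): c = -0.6600 + 0.8400i → escape time 4
(row=1, col=1): c = -0.0850 + 0.8400i → escape time 9
(row=1, col=2): c = 0.4900 + 0.8400i → escape time 3
(row=2, col=0): c = -0.6600 + 0.1800i → escape time 9
(row=2, col=1): c = -0.0850 + 0.1800i → escape time 9
(row=2, col=2): c = 0.4900 + 0.1800i → escape time 5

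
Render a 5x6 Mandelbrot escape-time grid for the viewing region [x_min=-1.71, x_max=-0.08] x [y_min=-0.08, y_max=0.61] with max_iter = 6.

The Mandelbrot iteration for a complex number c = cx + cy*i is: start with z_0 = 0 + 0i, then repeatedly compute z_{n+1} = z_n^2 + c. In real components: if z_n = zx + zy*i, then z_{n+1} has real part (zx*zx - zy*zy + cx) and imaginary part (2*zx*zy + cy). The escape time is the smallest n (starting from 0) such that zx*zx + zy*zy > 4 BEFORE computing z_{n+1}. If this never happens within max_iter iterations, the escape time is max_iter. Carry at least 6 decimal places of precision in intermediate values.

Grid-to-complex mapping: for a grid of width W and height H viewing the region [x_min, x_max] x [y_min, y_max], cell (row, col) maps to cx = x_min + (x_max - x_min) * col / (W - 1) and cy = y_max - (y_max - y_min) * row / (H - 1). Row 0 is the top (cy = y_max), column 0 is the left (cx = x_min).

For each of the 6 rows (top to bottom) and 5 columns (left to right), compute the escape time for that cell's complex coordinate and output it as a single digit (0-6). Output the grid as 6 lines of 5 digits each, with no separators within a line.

(row=0, col=0): c = -1.7100 + 0.6100i → escape time 3
(row=0, col=1): c = -1.3025 + 0.6100i → escape time 3
(row=0, col=2): c = -0.8950 + 0.6100i → escape time 5
(row=0, col=3): c = -0.4875 + 0.6100i → escape time 6
(row=0, col=4): c = -0.0800 + 0.6100i → escape time 6
(row=1, col=0): c = -1.7100 + 0.4720i → escape time 3
(row=1, col=1): c = -1.3025 + 0.4720i → escape time 4
(row=1, col=2): c = -0.8950 + 0.4720i → escape time 6
(row=1, col=3): c = -0.4875 + 0.4720i → escape time 6
(row=1, col=4): c = -0.0800 + 0.4720i → escape time 6
(row=2, col=0): c = -1.7100 + 0.3340i → escape time 4
(row=2, col=1): c = -1.3025 + 0.3340i → escape time 6
(row=2, col=2): c = -0.8950 + 0.3340i → escape time 6
(row=2, col=3): c = -0.4875 + 0.3340i → escape time 6
(row=2, col=4): c = -0.0800 + 0.3340i → escape time 6
(row=3, col=0): c = -1.7100 + 0.1960i → escape time 4
(row=3, col=1): c = -1.3025 + 0.1960i → escape time 6
(row=3, col=2): c = -0.8950 + 0.1960i → escape time 6
(row=3, col=3): c = -0.4875 + 0.1960i → escape time 6
(row=3, col=4): c = -0.0800 + 0.1960i → escape time 6
(row=4, col=0): c = -1.7100 + 0.0580i → escape time 6
(row=4, col=1): c = -1.3025 + 0.0580i → escape time 6
(row=4, col=2): c = -0.8950 + 0.0580i → escape time 6
(row=4, col=3): c = -0.4875 + 0.0580i → escape time 6
(row=4, col=4): c = -0.0800 + 0.0580i → escape time 6
(row=5, col=0): c = -1.7100 + -0.0800i → escape time 6
(row=5, col=1): c = -1.3025 + -0.0800i → escape time 6
(row=5, col=2): c = -0.8950 + -0.0800i → escape time 6
(row=5, col=3): c = -0.4875 + -0.0800i → escape time 6
(row=5, col=4): c = -0.0800 + -0.0800i → escape time 6

Answer: 33566
34666
46666
46666
66666
66666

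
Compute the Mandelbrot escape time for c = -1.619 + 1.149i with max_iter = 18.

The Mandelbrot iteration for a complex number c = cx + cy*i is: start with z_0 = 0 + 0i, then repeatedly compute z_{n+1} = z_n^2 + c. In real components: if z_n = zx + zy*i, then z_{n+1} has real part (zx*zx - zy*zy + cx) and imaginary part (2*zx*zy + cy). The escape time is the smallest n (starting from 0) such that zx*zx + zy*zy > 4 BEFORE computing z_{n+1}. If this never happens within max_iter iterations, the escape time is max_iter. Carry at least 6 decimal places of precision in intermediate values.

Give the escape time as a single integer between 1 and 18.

Answer: 2

Derivation:
z_0 = 0 + 0i, c = -1.6190 + 1.1490i
Iter 1: z = -1.6190 + 1.1490i, |z|^2 = 3.9414
Iter 2: z = -0.3180 + -2.5715i, |z|^2 = 6.7136
Escaped at iteration 2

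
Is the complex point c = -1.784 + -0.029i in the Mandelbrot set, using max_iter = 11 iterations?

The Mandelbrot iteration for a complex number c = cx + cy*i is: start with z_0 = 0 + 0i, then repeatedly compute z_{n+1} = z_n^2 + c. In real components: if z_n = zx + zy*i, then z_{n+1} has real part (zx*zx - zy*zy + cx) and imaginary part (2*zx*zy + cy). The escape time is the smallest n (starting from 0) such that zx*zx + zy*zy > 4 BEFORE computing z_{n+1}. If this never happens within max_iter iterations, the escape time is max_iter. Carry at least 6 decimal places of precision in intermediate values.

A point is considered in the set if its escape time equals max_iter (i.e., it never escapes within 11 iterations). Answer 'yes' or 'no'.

z_0 = 0 + 0i, c = -1.7840 + -0.0290i
Iter 1: z = -1.7840 + -0.0290i, |z|^2 = 3.1835
Iter 2: z = 1.3978 + 0.0745i, |z|^2 = 1.9594
Iter 3: z = 0.1643 + 0.1792i, |z|^2 = 0.0591
Iter 4: z = -1.7891 + 0.0299i, |z|^2 = 3.2018
Iter 5: z = 1.4160 + -0.1360i, |z|^2 = 2.0235
Iter 6: z = 0.2026 + -0.4141i, |z|^2 = 0.2125
Iter 7: z = -1.9145 + -0.1968i, |z|^2 = 3.7038
Iter 8: z = 1.8424 + 0.7244i, |z|^2 = 3.9192
Iter 9: z = 1.0858 + 2.6402i, |z|^2 = 8.1494
Escaped at iteration 9

Answer: no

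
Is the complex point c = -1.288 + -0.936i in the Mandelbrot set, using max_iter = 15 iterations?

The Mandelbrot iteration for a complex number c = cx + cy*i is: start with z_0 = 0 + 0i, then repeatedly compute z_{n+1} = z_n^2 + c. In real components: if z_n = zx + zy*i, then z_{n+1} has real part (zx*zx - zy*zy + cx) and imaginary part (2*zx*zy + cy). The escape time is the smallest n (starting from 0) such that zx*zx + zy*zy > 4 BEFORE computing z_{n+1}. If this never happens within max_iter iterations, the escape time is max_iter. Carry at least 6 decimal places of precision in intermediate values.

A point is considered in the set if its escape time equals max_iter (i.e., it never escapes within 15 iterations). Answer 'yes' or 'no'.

Answer: no

Derivation:
z_0 = 0 + 0i, c = -1.2880 + -0.9360i
Iter 1: z = -1.2880 + -0.9360i, |z|^2 = 2.5350
Iter 2: z = -0.5052 + 1.4751i, |z|^2 = 2.4312
Iter 3: z = -3.2088 + -2.4263i, |z|^2 = 16.1838
Escaped at iteration 3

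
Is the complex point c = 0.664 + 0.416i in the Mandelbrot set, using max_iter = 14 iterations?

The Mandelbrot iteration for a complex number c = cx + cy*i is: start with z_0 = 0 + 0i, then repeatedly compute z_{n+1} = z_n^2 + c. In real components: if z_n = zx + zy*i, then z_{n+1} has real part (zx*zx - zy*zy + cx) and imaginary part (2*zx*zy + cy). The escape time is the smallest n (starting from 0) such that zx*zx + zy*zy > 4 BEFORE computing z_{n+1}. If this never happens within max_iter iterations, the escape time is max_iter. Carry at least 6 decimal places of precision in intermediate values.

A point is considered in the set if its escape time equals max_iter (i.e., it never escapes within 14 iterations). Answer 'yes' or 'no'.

Answer: no

Derivation:
z_0 = 0 + 0i, c = 0.6640 + 0.4160i
Iter 1: z = 0.6640 + 0.4160i, |z|^2 = 0.6140
Iter 2: z = 0.9318 + 0.9684i, |z|^2 = 1.8062
Iter 3: z = 0.5944 + 2.2209i, |z|^2 = 5.2856
Escaped at iteration 3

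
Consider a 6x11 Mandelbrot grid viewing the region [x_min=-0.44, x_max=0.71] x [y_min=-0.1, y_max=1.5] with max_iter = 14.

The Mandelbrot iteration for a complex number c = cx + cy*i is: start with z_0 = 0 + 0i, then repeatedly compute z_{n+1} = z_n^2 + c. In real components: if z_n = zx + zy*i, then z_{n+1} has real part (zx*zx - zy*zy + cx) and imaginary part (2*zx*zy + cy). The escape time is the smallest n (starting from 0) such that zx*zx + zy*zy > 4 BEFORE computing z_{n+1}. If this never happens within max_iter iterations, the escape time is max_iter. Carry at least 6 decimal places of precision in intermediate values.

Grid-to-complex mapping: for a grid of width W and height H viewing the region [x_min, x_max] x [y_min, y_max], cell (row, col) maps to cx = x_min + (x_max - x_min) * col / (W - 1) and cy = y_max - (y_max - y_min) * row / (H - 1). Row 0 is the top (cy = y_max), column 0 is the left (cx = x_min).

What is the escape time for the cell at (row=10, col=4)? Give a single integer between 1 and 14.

Answer: 5

Derivation:
z_0 = 0 + 0i, c = 0.4800 + -0.1000i
Iter 1: z = 0.4800 + -0.1000i, |z|^2 = 0.2404
Iter 2: z = 0.7004 + -0.1960i, |z|^2 = 0.5290
Iter 3: z = 0.9321 + -0.3746i, |z|^2 = 1.0092
Iter 4: z = 1.2086 + -0.7983i, |z|^2 = 2.0980
Iter 5: z = 1.3035 + -2.0296i, |z|^2 = 5.8183
Escaped at iteration 5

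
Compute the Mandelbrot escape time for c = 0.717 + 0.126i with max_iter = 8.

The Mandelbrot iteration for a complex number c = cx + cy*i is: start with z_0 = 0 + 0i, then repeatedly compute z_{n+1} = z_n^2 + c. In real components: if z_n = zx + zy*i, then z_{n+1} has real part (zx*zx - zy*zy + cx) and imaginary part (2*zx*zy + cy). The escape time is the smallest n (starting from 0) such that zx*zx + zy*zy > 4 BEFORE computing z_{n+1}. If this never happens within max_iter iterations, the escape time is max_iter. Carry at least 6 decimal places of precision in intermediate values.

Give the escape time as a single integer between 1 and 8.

Answer: 3

Derivation:
z_0 = 0 + 0i, c = 0.7170 + 0.1260i
Iter 1: z = 0.7170 + 0.1260i, |z|^2 = 0.5300
Iter 2: z = 1.2152 + 0.3067i, |z|^2 = 1.5708
Iter 3: z = 2.0997 + 0.8714i, |z|^2 = 5.1680
Escaped at iteration 3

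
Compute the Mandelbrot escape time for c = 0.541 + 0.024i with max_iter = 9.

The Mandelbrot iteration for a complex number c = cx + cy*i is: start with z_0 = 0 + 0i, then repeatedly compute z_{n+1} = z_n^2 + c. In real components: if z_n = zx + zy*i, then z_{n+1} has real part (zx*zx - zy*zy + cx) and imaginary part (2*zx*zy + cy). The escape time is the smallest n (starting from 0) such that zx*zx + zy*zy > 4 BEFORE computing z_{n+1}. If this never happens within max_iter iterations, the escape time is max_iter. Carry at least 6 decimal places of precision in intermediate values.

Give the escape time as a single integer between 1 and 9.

Answer: 4

Derivation:
z_0 = 0 + 0i, c = 0.5410 + 0.0240i
Iter 1: z = 0.5410 + 0.0240i, |z|^2 = 0.2933
Iter 2: z = 0.8331 + 0.0500i, |z|^2 = 0.6966
Iter 3: z = 1.2326 + 0.1073i, |z|^2 = 1.5307
Iter 4: z = 2.0487 + 0.2884i, |z|^2 = 4.2804
Escaped at iteration 4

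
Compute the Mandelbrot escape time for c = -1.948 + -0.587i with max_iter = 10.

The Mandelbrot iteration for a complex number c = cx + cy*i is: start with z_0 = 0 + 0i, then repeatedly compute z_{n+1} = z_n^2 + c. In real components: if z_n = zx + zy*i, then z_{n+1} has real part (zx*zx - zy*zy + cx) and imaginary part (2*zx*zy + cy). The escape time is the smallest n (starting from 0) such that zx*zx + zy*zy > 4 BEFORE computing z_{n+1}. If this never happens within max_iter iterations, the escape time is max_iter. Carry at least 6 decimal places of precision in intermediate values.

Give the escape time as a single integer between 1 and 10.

z_0 = 0 + 0i, c = -1.9480 + -0.5870i
Iter 1: z = -1.9480 + -0.5870i, |z|^2 = 4.1393
Escaped at iteration 1

Answer: 1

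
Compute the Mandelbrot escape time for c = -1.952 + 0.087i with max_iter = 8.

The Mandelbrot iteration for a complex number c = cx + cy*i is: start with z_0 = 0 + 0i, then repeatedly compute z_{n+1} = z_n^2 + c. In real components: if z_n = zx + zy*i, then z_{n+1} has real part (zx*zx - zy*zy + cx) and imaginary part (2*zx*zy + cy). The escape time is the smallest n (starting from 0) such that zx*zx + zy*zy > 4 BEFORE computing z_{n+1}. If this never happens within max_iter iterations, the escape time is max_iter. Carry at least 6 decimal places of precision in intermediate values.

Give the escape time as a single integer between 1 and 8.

Answer: 4

Derivation:
z_0 = 0 + 0i, c = -1.9520 + 0.0870i
Iter 1: z = -1.9520 + 0.0870i, |z|^2 = 3.8179
Iter 2: z = 1.8507 + -0.2526i, |z|^2 = 3.4891
Iter 3: z = 1.4094 + -0.8482i, |z|^2 = 2.7058
Iter 4: z = -0.6850 + -2.3038i, |z|^2 = 5.7767
Escaped at iteration 4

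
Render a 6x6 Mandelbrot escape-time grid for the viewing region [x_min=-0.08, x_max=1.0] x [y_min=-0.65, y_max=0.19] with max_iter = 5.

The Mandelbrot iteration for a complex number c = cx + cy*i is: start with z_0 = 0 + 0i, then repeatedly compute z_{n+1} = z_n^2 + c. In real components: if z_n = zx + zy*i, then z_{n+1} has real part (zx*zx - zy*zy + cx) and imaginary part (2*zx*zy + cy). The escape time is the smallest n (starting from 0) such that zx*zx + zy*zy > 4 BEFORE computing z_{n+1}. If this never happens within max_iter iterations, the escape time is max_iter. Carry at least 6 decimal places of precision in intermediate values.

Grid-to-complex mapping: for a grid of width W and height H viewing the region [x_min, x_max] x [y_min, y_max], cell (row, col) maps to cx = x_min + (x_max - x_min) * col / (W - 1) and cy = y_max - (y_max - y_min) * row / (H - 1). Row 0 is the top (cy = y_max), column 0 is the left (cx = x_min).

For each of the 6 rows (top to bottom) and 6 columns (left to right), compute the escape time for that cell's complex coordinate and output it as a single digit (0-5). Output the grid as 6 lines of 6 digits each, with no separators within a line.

Answer: 555432
555432
555432
555432
555432
555332

Derivation:
(row=0, col=0): c = -0.0800 + 0.1900i → escape time 5
(row=0, col=1): c = 0.1360 + 0.1900i → escape time 5
(row=0, col=2): c = 0.3520 + 0.1900i → escape time 5
(row=0, col=3): c = 0.5680 + 0.1900i → escape time 4
(row=0, col=4): c = 0.7840 + 0.1900i → escape time 3
(row=0, col=5): c = 1.0000 + 0.1900i → escape time 2
(row=1, col=0): c = -0.0800 + 0.0220i → escape time 5
(row=1, col=1): c = 0.1360 + 0.0220i → escape time 5
(row=1, col=2): c = 0.3520 + 0.0220i → escape time 5
(row=1, col=3): c = 0.5680 + 0.0220i → escape time 4
(row=1, col=4): c = 0.7840 + 0.0220i → escape time 3
(row=1, col=5): c = 1.0000 + 0.0220i → escape time 2
(row=2, col=0): c = -0.0800 + -0.1460i → escape time 5
(row=2, col=1): c = 0.1360 + -0.1460i → escape time 5
(row=2, col=2): c = 0.3520 + -0.1460i → escape time 5
(row=2, col=3): c = 0.5680 + -0.1460i → escape time 4
(row=2, col=4): c = 0.7840 + -0.1460i → escape time 3
(row=2, col=5): c = 1.0000 + -0.1460i → escape time 2
(row=3, col=0): c = -0.0800 + -0.3140i → escape time 5
(row=3, col=1): c = 0.1360 + -0.3140i → escape time 5
(row=3, col=2): c = 0.3520 + -0.3140i → escape time 5
(row=3, col=3): c = 0.5680 + -0.3140i → escape time 4
(row=3, col=4): c = 0.7840 + -0.3140i → escape time 3
(row=3, col=5): c = 1.0000 + -0.3140i → escape time 2
(row=4, col=0): c = -0.0800 + -0.4820i → escape time 5
(row=4, col=1): c = 0.1360 + -0.4820i → escape time 5
(row=4, col=2): c = 0.3520 + -0.4820i → escape time 5
(row=4, col=3): c = 0.5680 + -0.4820i → escape time 4
(row=4, col=4): c = 0.7840 + -0.4820i → escape time 3
(row=4, col=5): c = 1.0000 + -0.4820i → escape time 2
(row=5, col=0): c = -0.0800 + -0.6500i → escape time 5
(row=5, col=1): c = 0.1360 + -0.6500i → escape time 5
(row=5, col=2): c = 0.3520 + -0.6500i → escape time 5
(row=5, col=3): c = 0.5680 + -0.6500i → escape time 3
(row=5, col=4): c = 0.7840 + -0.6500i → escape time 3
(row=5, col=5): c = 1.0000 + -0.6500i → escape time 2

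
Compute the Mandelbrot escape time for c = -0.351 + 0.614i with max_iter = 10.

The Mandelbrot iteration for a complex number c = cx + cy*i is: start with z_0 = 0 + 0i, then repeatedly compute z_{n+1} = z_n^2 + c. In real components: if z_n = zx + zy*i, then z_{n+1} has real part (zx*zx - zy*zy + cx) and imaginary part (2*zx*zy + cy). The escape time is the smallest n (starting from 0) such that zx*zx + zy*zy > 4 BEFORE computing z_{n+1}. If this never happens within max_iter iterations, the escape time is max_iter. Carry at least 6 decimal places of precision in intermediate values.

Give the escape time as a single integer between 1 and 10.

Answer: 10

Derivation:
z_0 = 0 + 0i, c = -0.3510 + 0.6140i
Iter 1: z = -0.3510 + 0.6140i, |z|^2 = 0.5002
Iter 2: z = -0.6048 + 0.1830i, |z|^2 = 0.3993
Iter 3: z = -0.0187 + 0.3927i, |z|^2 = 0.1545
Iter 4: z = -0.5048 + 0.5993i, |z|^2 = 0.6140
Iter 5: z = -0.4553 + 0.0089i, |z|^2 = 0.2074
Iter 6: z = -0.1438 + 0.6059i, |z|^2 = 0.3878
Iter 7: z = -0.6975 + 0.4398i, |z|^2 = 0.6798
Iter 8: z = -0.0579 + 0.0006i, |z|^2 = 0.0034
Iter 9: z = -0.3476 + 0.6139i, |z|^2 = 0.4978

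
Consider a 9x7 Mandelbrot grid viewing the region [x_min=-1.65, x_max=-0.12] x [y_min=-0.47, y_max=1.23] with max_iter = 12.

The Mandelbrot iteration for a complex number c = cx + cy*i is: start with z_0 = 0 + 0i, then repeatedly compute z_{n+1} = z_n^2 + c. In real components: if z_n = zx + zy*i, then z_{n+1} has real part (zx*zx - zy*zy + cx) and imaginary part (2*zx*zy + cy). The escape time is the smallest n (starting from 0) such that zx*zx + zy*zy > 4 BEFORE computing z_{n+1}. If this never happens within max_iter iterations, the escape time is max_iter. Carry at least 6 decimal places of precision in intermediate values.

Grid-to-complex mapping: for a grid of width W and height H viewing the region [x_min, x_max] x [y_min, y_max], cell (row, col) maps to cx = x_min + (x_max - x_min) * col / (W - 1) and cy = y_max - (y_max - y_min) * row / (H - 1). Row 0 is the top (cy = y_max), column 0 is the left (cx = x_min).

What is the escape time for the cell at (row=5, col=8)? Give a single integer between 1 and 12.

Answer: 12

Derivation:
z_0 = 0 + 0i, c = -0.1200 + -0.1867i
Iter 1: z = -0.1200 + -0.1867i, |z|^2 = 0.0492
Iter 2: z = -0.1404 + -0.1419i, |z|^2 = 0.0399
Iter 3: z = -0.1204 + -0.1468i, |z|^2 = 0.0361
Iter 4: z = -0.1271 + -0.1513i, |z|^2 = 0.0390
Iter 5: z = -0.1268 + -0.1482i, |z|^2 = 0.0380
Iter 6: z = -0.1259 + -0.1491i, |z|^2 = 0.0381
Iter 7: z = -0.1264 + -0.1491i, |z|^2 = 0.0382
Iter 8: z = -0.1263 + -0.1490i, |z|^2 = 0.0381
Iter 9: z = -0.1263 + -0.1490i, |z|^2 = 0.0382
Iter 10: z = -0.1263 + -0.1490i, |z|^2 = 0.0382
Iter 11: z = -0.1263 + -0.1490i, |z|^2 = 0.0382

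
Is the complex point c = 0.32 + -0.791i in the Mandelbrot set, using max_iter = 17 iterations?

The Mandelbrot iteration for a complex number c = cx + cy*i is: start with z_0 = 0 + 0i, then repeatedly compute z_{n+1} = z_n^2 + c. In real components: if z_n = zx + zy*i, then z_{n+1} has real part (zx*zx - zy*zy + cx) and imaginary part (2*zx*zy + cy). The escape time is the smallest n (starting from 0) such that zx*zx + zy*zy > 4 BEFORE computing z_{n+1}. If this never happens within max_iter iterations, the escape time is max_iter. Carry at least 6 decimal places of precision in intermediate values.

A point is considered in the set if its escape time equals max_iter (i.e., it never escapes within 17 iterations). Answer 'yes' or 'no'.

z_0 = 0 + 0i, c = 0.3200 + -0.7910i
Iter 1: z = 0.3200 + -0.7910i, |z|^2 = 0.7281
Iter 2: z = -0.2033 + -1.2972i, |z|^2 = 1.7242
Iter 3: z = -1.3215 + -0.2636i, |z|^2 = 1.8159
Iter 4: z = 1.9969 + -0.0943i, |z|^2 = 3.9965
Iter 5: z = 4.2987 + -1.1677i, |z|^2 = 19.8426
Escaped at iteration 5

Answer: no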